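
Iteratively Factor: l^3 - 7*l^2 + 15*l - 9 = (l - 3)*(l^2 - 4*l + 3) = (l - 3)*(l - 1)*(l - 3)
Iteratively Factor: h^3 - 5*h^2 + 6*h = (h - 2)*(h^2 - 3*h) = h*(h - 2)*(h - 3)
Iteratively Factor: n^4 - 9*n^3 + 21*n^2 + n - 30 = (n + 1)*(n^3 - 10*n^2 + 31*n - 30) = (n - 3)*(n + 1)*(n^2 - 7*n + 10) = (n - 3)*(n - 2)*(n + 1)*(n - 5)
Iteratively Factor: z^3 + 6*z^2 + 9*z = (z + 3)*(z^2 + 3*z) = (z + 3)^2*(z)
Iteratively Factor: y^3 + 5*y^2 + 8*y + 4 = (y + 1)*(y^2 + 4*y + 4) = (y + 1)*(y + 2)*(y + 2)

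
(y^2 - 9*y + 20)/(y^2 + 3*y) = (y^2 - 9*y + 20)/(y*(y + 3))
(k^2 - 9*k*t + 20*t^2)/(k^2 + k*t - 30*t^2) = (k - 4*t)/(k + 6*t)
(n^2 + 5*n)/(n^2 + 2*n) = (n + 5)/(n + 2)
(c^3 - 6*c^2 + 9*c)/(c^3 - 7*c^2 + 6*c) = (c^2 - 6*c + 9)/(c^2 - 7*c + 6)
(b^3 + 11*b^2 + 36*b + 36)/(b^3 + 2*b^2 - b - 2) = (b^2 + 9*b + 18)/(b^2 - 1)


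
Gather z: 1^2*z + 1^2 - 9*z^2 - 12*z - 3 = -9*z^2 - 11*z - 2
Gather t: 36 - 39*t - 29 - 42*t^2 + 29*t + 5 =-42*t^2 - 10*t + 12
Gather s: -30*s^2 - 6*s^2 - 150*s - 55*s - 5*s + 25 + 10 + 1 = -36*s^2 - 210*s + 36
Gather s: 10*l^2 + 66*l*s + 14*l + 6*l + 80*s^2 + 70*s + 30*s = 10*l^2 + 20*l + 80*s^2 + s*(66*l + 100)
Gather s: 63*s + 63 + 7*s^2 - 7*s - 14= 7*s^2 + 56*s + 49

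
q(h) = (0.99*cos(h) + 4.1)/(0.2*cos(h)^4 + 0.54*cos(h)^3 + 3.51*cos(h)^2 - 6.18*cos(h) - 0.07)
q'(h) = (0.99*cos(h) + 4.1)*(0.8*sin(h)*cos(h)^3 + 1.62*sin(h)*cos(h)^2 + 7.02*sin(h)*cos(h) - 6.18*sin(h))/(0.2*cos(h)^4 + 0.54*cos(h)^3 + 3.51*cos(h)^2 - 6.18*cos(h) - 0.07)^2 - 0.99*sin(h)/(0.2*cos(h)^4 + 0.54*cos(h)^3 + 3.51*cos(h)^2 - 6.18*cos(h) - 0.07) = (0.594*cos(h)^4 + 4.3492*cos(h)^3 + 10.1169*cos(h)^2 + 28.782*cos(h) - 25.2687)*sin(h)/(0.04*cos(h)^8 + 0.216*cos(h)^7 + 1.6956*cos(h)^6 + 1.3188*cos(h)^5 + 5.6177*cos(h)^4 - 43.4592*cos(h)^3 + 37.701*cos(h)^2 + 0.8652*cos(h) + 0.0049)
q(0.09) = -2.53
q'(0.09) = 0.41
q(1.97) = 1.31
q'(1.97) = -4.03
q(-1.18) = -2.38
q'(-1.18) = 3.29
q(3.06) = 0.34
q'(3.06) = -0.05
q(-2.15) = 0.83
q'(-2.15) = 1.75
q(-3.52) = 0.38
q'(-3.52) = -0.24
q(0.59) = -2.07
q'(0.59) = 0.83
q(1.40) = -4.20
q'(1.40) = -19.15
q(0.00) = -2.54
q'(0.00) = 0.00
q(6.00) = -2.38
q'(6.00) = -1.00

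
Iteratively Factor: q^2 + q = (q)*(q + 1)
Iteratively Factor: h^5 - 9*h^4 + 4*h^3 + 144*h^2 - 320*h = (h - 5)*(h^4 - 4*h^3 - 16*h^2 + 64*h) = (h - 5)*(h - 4)*(h^3 - 16*h) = h*(h - 5)*(h - 4)*(h^2 - 16) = h*(h - 5)*(h - 4)^2*(h + 4)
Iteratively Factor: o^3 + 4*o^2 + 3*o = (o + 3)*(o^2 + o) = (o + 1)*(o + 3)*(o)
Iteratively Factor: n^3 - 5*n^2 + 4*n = (n - 4)*(n^2 - n) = n*(n - 4)*(n - 1)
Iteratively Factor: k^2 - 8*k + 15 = (k - 3)*(k - 5)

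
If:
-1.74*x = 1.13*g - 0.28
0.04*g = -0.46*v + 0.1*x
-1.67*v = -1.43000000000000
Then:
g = -3.60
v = 0.86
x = 2.50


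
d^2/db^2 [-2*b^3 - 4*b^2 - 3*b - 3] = -12*b - 8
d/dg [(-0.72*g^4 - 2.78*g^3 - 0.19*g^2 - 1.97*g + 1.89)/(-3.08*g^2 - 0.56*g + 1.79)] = (4.4352*g^5 + 9.772*g^4 - 2.0416*g^3 - 20.8898*g^2 + 10.9622*g - 2.4679)/(9.4864*g^4 + 3.4496*g^3 - 10.7128*g^2 - 2.0048*g + 3.2041)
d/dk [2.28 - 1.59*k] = -1.59000000000000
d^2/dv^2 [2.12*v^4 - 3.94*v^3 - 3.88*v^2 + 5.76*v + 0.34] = 25.44*v^2 - 23.64*v - 7.76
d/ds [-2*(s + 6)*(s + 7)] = -4*s - 26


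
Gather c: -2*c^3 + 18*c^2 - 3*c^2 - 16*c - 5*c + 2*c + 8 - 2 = -2*c^3 + 15*c^2 - 19*c + 6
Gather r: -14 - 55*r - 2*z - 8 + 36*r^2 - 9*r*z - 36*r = 36*r^2 + r*(-9*z - 91) - 2*z - 22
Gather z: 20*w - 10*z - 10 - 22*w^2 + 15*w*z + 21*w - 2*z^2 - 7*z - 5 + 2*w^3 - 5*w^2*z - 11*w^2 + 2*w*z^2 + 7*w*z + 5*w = 2*w^3 - 33*w^2 + 46*w + z^2*(2*w - 2) + z*(-5*w^2 + 22*w - 17) - 15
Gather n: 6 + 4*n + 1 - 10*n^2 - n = -10*n^2 + 3*n + 7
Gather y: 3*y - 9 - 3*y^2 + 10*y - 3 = -3*y^2 + 13*y - 12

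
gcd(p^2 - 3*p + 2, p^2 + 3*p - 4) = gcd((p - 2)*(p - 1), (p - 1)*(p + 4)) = p - 1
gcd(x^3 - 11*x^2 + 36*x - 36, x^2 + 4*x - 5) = 1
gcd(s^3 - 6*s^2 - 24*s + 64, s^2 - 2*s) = s - 2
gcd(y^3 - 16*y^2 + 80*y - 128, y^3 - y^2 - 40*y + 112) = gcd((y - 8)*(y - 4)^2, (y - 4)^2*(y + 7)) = y^2 - 8*y + 16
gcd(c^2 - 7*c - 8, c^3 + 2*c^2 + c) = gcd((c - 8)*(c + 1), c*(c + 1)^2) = c + 1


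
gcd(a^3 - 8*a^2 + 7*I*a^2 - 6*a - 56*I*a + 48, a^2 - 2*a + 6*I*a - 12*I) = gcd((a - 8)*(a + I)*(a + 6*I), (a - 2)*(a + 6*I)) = a + 6*I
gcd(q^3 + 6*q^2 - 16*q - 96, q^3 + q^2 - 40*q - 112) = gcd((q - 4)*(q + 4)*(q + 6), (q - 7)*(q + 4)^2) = q + 4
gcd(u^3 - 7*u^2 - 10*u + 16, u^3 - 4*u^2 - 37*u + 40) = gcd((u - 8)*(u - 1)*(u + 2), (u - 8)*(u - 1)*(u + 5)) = u^2 - 9*u + 8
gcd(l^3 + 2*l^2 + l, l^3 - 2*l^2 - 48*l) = l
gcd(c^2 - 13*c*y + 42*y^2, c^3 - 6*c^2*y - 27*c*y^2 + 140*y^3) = -c + 7*y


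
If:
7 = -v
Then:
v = -7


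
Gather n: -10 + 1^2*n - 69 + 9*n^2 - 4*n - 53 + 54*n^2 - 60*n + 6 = 63*n^2 - 63*n - 126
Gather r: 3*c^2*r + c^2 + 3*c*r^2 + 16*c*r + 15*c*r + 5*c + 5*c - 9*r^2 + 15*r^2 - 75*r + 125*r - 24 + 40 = c^2 + 10*c + r^2*(3*c + 6) + r*(3*c^2 + 31*c + 50) + 16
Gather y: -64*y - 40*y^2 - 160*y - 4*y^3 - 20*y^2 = -4*y^3 - 60*y^2 - 224*y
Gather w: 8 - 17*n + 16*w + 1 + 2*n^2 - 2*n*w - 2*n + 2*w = 2*n^2 - 19*n + w*(18 - 2*n) + 9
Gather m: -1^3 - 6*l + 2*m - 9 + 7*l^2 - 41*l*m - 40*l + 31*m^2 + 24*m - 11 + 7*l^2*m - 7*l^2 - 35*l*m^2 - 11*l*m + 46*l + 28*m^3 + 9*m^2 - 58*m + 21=28*m^3 + m^2*(40 - 35*l) + m*(7*l^2 - 52*l - 32)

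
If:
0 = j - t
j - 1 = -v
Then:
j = 1 - v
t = 1 - v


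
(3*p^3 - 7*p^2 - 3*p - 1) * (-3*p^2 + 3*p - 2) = -9*p^5 + 30*p^4 - 18*p^3 + 8*p^2 + 3*p + 2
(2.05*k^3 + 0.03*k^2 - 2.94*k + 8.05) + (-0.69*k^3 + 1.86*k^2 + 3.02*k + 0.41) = 1.36*k^3 + 1.89*k^2 + 0.0800000000000001*k + 8.46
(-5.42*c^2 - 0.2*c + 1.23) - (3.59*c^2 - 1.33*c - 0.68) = -9.01*c^2 + 1.13*c + 1.91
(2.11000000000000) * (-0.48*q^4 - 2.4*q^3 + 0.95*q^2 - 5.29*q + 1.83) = -1.0128*q^4 - 5.064*q^3 + 2.0045*q^2 - 11.1619*q + 3.8613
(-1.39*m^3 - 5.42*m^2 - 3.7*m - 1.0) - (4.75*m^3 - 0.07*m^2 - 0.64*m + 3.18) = -6.14*m^3 - 5.35*m^2 - 3.06*m - 4.18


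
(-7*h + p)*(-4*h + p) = 28*h^2 - 11*h*p + p^2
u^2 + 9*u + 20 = (u + 4)*(u + 5)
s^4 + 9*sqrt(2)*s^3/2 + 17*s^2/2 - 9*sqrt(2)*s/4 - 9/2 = (s - sqrt(2)/2)*(s + sqrt(2)/2)*(s + 3*sqrt(2)/2)*(s + 3*sqrt(2))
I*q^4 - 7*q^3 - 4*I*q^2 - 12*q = q*(q + 2*I)*(q + 6*I)*(I*q + 1)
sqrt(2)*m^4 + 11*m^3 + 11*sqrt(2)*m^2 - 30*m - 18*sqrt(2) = (m - sqrt(2))*(m + 3*sqrt(2))^2*(sqrt(2)*m + 1)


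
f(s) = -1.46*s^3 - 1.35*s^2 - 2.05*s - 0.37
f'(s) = -4.38*s^2 - 2.7*s - 2.05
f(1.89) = -18.92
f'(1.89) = -22.80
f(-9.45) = 1130.55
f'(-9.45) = -367.68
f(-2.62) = 21.99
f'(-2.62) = -25.04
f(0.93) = -4.62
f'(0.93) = -8.35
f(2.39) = -32.91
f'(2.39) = -33.52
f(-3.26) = 42.55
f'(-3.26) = -39.80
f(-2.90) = 29.83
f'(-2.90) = -31.06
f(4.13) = -134.71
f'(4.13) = -87.91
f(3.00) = -58.09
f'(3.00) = -49.57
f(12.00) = -2742.25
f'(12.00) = -665.17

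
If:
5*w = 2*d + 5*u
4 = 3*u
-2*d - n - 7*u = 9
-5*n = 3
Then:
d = -133/15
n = -3/5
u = 4/3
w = -166/75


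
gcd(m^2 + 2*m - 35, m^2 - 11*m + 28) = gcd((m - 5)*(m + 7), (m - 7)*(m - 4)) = 1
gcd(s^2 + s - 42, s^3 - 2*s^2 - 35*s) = 1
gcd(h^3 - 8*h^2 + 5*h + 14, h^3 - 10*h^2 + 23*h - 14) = h^2 - 9*h + 14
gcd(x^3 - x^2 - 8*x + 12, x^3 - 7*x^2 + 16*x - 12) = x^2 - 4*x + 4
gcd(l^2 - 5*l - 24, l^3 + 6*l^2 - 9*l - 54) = l + 3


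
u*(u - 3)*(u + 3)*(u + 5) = u^4 + 5*u^3 - 9*u^2 - 45*u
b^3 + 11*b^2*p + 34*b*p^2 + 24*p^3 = (b + p)*(b + 4*p)*(b + 6*p)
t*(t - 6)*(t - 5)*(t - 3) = t^4 - 14*t^3 + 63*t^2 - 90*t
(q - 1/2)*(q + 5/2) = q^2 + 2*q - 5/4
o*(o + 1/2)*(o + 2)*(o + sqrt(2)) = o^4 + sqrt(2)*o^3 + 5*o^3/2 + o^2 + 5*sqrt(2)*o^2/2 + sqrt(2)*o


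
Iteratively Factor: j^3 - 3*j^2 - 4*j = (j)*(j^2 - 3*j - 4) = j*(j + 1)*(j - 4)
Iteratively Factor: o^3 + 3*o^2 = (o + 3)*(o^2) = o*(o + 3)*(o)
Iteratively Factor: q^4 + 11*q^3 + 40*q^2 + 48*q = (q)*(q^3 + 11*q^2 + 40*q + 48) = q*(q + 4)*(q^2 + 7*q + 12) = q*(q + 3)*(q + 4)*(q + 4)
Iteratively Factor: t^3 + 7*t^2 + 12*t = (t + 4)*(t^2 + 3*t) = (t + 3)*(t + 4)*(t)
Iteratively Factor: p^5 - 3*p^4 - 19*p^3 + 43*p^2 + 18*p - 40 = (p - 5)*(p^4 + 2*p^3 - 9*p^2 - 2*p + 8) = (p - 5)*(p - 1)*(p^3 + 3*p^2 - 6*p - 8) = (p - 5)*(p - 1)*(p + 1)*(p^2 + 2*p - 8) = (p - 5)*(p - 1)*(p + 1)*(p + 4)*(p - 2)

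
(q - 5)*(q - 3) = q^2 - 8*q + 15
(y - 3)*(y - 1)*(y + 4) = y^3 - 13*y + 12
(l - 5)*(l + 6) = l^2 + l - 30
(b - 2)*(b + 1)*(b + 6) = b^3 + 5*b^2 - 8*b - 12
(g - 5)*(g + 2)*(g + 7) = g^3 + 4*g^2 - 31*g - 70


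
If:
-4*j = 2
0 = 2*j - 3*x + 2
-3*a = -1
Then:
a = 1/3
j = -1/2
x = 1/3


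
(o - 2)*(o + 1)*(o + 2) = o^3 + o^2 - 4*o - 4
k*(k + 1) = k^2 + k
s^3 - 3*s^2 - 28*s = s*(s - 7)*(s + 4)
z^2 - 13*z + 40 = (z - 8)*(z - 5)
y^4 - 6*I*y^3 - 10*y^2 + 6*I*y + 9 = (y - 1)*(y + 1)*(y - 3*I)^2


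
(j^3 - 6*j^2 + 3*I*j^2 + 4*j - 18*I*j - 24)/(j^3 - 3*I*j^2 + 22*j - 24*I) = (j - 6)/(j - 6*I)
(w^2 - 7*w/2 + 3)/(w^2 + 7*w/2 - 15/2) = (w - 2)/(w + 5)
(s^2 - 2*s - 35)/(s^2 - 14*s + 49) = (s + 5)/(s - 7)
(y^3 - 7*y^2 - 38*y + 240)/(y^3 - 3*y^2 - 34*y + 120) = (y - 8)/(y - 4)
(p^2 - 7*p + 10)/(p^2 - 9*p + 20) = (p - 2)/(p - 4)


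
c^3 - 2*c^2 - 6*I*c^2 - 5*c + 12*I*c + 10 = (c - 2)*(c - 5*I)*(c - I)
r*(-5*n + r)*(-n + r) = 5*n^2*r - 6*n*r^2 + r^3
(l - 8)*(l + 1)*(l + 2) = l^3 - 5*l^2 - 22*l - 16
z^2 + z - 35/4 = (z - 5/2)*(z + 7/2)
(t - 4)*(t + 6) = t^2 + 2*t - 24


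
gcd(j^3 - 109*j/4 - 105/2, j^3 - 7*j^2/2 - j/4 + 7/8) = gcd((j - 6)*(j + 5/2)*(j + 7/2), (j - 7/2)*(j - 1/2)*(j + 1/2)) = 1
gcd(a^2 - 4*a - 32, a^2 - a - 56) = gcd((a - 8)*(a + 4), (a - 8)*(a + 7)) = a - 8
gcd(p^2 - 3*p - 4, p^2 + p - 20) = p - 4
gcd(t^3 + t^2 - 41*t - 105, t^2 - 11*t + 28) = t - 7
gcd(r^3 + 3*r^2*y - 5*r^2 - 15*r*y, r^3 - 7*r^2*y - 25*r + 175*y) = r - 5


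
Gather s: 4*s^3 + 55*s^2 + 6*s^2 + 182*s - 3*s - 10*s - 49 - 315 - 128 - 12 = 4*s^3 + 61*s^2 + 169*s - 504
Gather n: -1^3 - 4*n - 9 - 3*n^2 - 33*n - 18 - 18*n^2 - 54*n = -21*n^2 - 91*n - 28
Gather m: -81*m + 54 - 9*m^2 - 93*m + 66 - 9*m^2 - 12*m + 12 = -18*m^2 - 186*m + 132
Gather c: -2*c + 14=14 - 2*c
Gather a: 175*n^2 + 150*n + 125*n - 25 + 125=175*n^2 + 275*n + 100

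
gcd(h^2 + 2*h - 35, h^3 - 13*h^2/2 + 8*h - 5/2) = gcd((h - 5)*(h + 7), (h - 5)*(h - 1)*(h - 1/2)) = h - 5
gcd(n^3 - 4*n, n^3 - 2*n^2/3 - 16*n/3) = n^2 + 2*n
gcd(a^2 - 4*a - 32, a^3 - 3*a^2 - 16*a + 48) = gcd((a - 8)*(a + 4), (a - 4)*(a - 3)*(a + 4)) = a + 4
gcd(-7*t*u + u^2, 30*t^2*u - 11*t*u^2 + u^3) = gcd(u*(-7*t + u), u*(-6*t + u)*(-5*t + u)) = u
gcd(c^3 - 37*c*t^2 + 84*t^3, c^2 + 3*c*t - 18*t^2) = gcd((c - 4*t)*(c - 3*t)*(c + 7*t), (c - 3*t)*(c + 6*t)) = -c + 3*t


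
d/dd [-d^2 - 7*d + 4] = -2*d - 7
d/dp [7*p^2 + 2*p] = 14*p + 2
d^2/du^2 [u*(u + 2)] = 2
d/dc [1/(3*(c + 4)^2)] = -2/(3*(c + 4)^3)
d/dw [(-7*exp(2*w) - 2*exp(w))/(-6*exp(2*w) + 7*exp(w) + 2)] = (-61*exp(2*w) - 28*exp(w) - 4)*exp(w)/(36*exp(4*w) - 84*exp(3*w) + 25*exp(2*w) + 28*exp(w) + 4)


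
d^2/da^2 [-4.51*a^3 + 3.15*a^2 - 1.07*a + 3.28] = 6.3 - 27.06*a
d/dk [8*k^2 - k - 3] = 16*k - 1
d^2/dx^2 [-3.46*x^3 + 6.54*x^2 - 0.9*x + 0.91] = 13.08 - 20.76*x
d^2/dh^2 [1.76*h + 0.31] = 0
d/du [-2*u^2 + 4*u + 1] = 4 - 4*u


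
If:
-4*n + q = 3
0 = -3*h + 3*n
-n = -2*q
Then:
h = -6/7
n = -6/7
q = -3/7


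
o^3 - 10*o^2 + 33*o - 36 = (o - 4)*(o - 3)^2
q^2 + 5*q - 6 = (q - 1)*(q + 6)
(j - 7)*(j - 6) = j^2 - 13*j + 42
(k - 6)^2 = k^2 - 12*k + 36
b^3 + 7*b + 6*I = (b - 3*I)*(b + I)*(b + 2*I)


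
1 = 1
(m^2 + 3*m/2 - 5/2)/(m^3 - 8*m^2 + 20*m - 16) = (2*m^2 + 3*m - 5)/(2*(m^3 - 8*m^2 + 20*m - 16))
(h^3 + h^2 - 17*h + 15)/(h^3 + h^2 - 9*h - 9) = (h^2 + 4*h - 5)/(h^2 + 4*h + 3)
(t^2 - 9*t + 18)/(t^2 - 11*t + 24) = (t - 6)/(t - 8)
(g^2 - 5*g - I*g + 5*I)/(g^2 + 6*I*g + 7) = (g - 5)/(g + 7*I)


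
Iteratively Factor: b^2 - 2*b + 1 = (b - 1)*(b - 1)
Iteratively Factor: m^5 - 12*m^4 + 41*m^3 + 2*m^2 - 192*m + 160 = (m - 4)*(m^4 - 8*m^3 + 9*m^2 + 38*m - 40) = (m - 4)*(m + 2)*(m^3 - 10*m^2 + 29*m - 20) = (m - 5)*(m - 4)*(m + 2)*(m^2 - 5*m + 4) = (m - 5)*(m - 4)^2*(m + 2)*(m - 1)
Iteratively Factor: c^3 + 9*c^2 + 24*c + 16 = (c + 1)*(c^2 + 8*c + 16) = (c + 1)*(c + 4)*(c + 4)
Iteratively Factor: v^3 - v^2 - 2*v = (v - 2)*(v^2 + v) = v*(v - 2)*(v + 1)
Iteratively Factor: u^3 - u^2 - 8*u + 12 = (u + 3)*(u^2 - 4*u + 4) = (u - 2)*(u + 3)*(u - 2)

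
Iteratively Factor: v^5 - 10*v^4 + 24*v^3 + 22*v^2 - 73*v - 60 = (v - 5)*(v^4 - 5*v^3 - v^2 + 17*v + 12) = (v - 5)*(v + 1)*(v^3 - 6*v^2 + 5*v + 12) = (v - 5)*(v + 1)^2*(v^2 - 7*v + 12) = (v - 5)*(v - 3)*(v + 1)^2*(v - 4)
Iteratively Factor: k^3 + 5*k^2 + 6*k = (k + 3)*(k^2 + 2*k) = (k + 2)*(k + 3)*(k)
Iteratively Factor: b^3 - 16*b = (b - 4)*(b^2 + 4*b) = (b - 4)*(b + 4)*(b)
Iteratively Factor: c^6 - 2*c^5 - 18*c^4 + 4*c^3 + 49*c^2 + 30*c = (c)*(c^5 - 2*c^4 - 18*c^3 + 4*c^2 + 49*c + 30) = c*(c - 2)*(c^4 - 18*c^2 - 32*c - 15) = c*(c - 5)*(c - 2)*(c^3 + 5*c^2 + 7*c + 3) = c*(c - 5)*(c - 2)*(c + 1)*(c^2 + 4*c + 3) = c*(c - 5)*(c - 2)*(c + 1)*(c + 3)*(c + 1)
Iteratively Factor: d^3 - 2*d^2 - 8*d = (d - 4)*(d^2 + 2*d) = d*(d - 4)*(d + 2)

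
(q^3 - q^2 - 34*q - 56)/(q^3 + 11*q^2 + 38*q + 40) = (q - 7)/(q + 5)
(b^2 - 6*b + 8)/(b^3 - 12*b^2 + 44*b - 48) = 1/(b - 6)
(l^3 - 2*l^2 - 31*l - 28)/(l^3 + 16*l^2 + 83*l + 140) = (l^2 - 6*l - 7)/(l^2 + 12*l + 35)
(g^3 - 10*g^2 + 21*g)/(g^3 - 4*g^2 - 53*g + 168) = g*(g - 7)/(g^2 - g - 56)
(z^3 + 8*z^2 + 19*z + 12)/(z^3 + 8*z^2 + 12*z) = (z^3 + 8*z^2 + 19*z + 12)/(z*(z^2 + 8*z + 12))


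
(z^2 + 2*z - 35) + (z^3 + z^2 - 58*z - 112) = z^3 + 2*z^2 - 56*z - 147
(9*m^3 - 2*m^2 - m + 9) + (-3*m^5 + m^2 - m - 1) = -3*m^5 + 9*m^3 - m^2 - 2*m + 8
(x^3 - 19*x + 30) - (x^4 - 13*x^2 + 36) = -x^4 + x^3 + 13*x^2 - 19*x - 6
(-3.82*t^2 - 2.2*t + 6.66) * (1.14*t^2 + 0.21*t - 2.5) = -4.3548*t^4 - 3.3102*t^3 + 16.6804*t^2 + 6.8986*t - 16.65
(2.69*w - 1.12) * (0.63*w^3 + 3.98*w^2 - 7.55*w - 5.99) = 1.6947*w^4 + 10.0006*w^3 - 24.7671*w^2 - 7.6571*w + 6.7088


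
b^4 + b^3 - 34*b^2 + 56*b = b*(b - 4)*(b - 2)*(b + 7)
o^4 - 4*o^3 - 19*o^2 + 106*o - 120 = (o - 4)*(o - 3)*(o - 2)*(o + 5)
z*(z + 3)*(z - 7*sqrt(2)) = z^3 - 7*sqrt(2)*z^2 + 3*z^2 - 21*sqrt(2)*z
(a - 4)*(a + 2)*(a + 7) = a^3 + 5*a^2 - 22*a - 56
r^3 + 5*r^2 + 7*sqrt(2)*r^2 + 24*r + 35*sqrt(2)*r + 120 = (r + 5)*(r + 3*sqrt(2))*(r + 4*sqrt(2))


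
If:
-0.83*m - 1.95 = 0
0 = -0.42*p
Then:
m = -2.35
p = 0.00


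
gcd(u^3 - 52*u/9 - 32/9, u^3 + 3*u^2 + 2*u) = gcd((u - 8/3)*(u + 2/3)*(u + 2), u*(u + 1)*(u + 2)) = u + 2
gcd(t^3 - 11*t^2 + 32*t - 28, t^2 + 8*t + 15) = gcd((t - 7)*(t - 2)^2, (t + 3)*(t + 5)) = 1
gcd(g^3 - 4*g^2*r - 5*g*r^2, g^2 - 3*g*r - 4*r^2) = g + r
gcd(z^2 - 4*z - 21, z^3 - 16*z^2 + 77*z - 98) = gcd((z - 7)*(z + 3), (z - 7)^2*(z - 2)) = z - 7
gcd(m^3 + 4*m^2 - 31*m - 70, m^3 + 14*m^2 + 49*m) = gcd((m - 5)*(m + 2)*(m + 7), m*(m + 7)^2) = m + 7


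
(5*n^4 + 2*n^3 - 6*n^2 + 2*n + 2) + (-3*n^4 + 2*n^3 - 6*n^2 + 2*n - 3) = 2*n^4 + 4*n^3 - 12*n^2 + 4*n - 1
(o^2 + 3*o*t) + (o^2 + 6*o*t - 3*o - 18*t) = 2*o^2 + 9*o*t - 3*o - 18*t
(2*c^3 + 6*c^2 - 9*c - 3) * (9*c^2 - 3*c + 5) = 18*c^5 + 48*c^4 - 89*c^3 + 30*c^2 - 36*c - 15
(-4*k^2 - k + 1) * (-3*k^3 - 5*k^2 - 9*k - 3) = 12*k^5 + 23*k^4 + 38*k^3 + 16*k^2 - 6*k - 3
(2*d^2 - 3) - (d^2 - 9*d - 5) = d^2 + 9*d + 2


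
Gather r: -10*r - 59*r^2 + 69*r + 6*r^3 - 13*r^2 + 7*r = 6*r^3 - 72*r^2 + 66*r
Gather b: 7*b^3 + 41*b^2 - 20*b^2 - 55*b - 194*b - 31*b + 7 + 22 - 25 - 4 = 7*b^3 + 21*b^2 - 280*b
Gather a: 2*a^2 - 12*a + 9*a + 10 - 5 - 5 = 2*a^2 - 3*a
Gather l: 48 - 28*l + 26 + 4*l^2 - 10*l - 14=4*l^2 - 38*l + 60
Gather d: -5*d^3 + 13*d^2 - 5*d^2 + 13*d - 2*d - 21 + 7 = -5*d^3 + 8*d^2 + 11*d - 14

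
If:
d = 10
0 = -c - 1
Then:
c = -1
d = 10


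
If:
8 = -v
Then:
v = -8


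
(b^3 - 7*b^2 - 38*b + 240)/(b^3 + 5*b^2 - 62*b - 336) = (b - 5)/(b + 7)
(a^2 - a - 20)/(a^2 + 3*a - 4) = (a - 5)/(a - 1)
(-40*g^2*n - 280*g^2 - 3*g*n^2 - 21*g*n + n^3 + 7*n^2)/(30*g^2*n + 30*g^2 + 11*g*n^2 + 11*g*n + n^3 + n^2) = (-8*g*n - 56*g + n^2 + 7*n)/(6*g*n + 6*g + n^2 + n)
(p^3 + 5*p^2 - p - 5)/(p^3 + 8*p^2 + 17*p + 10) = (p - 1)/(p + 2)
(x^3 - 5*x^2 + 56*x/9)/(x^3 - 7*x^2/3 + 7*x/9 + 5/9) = x*(9*x^2 - 45*x + 56)/(9*x^3 - 21*x^2 + 7*x + 5)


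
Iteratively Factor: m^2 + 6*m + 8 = (m + 4)*(m + 2)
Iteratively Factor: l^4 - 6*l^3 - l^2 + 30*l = (l - 5)*(l^3 - l^2 - 6*l) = l*(l - 5)*(l^2 - l - 6) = l*(l - 5)*(l + 2)*(l - 3)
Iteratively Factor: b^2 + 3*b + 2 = (b + 2)*(b + 1)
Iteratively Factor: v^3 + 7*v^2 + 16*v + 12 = (v + 2)*(v^2 + 5*v + 6) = (v + 2)^2*(v + 3)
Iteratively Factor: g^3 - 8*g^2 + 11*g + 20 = (g - 5)*(g^2 - 3*g - 4) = (g - 5)*(g - 4)*(g + 1)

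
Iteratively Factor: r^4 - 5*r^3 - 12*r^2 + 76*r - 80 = (r - 2)*(r^3 - 3*r^2 - 18*r + 40) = (r - 5)*(r - 2)*(r^2 + 2*r - 8) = (r - 5)*(r - 2)*(r + 4)*(r - 2)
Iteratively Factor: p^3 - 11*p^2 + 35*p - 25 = (p - 5)*(p^2 - 6*p + 5) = (p - 5)*(p - 1)*(p - 5)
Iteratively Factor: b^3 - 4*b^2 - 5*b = (b - 5)*(b^2 + b) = b*(b - 5)*(b + 1)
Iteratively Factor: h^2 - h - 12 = (h - 4)*(h + 3)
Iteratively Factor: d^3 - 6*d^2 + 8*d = (d - 2)*(d^2 - 4*d) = (d - 4)*(d - 2)*(d)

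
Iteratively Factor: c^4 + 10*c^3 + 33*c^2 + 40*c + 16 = (c + 1)*(c^3 + 9*c^2 + 24*c + 16) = (c + 1)*(c + 4)*(c^2 + 5*c + 4) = (c + 1)*(c + 4)^2*(c + 1)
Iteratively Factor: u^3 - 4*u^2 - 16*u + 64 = (u + 4)*(u^2 - 8*u + 16) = (u - 4)*(u + 4)*(u - 4)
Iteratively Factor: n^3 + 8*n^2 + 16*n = (n + 4)*(n^2 + 4*n) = (n + 4)^2*(n)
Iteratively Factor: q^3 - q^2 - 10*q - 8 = (q - 4)*(q^2 + 3*q + 2) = (q - 4)*(q + 2)*(q + 1)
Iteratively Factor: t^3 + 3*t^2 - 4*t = (t - 1)*(t^2 + 4*t) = t*(t - 1)*(t + 4)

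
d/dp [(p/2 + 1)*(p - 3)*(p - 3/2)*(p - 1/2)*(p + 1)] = 5*p^4/2 - 4*p^3 - 75*p^2/8 + 8*p + 27/8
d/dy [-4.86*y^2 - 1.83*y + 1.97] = -9.72*y - 1.83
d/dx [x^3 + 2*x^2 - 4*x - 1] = 3*x^2 + 4*x - 4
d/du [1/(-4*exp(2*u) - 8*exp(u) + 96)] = (exp(u) + 1)*exp(u)/(2*(exp(2*u) + 2*exp(u) - 24)^2)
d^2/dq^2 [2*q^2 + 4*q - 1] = 4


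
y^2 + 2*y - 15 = (y - 3)*(y + 5)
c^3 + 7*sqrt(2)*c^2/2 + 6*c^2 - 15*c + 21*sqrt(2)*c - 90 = (c + 6)*(c - 3*sqrt(2)/2)*(c + 5*sqrt(2))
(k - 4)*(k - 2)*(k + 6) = k^3 - 28*k + 48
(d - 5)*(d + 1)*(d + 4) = d^3 - 21*d - 20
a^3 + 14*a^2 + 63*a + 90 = (a + 3)*(a + 5)*(a + 6)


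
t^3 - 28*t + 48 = (t - 4)*(t - 2)*(t + 6)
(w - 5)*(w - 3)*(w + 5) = w^3 - 3*w^2 - 25*w + 75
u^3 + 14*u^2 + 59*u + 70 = (u + 2)*(u + 5)*(u + 7)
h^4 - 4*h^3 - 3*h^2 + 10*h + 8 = (h - 4)*(h - 2)*(h + 1)^2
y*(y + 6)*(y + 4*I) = y^3 + 6*y^2 + 4*I*y^2 + 24*I*y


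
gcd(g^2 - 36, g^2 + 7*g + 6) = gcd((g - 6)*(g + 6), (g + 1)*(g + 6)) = g + 6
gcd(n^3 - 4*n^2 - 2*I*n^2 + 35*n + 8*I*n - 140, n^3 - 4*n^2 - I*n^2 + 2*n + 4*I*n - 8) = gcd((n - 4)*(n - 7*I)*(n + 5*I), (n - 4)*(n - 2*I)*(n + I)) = n - 4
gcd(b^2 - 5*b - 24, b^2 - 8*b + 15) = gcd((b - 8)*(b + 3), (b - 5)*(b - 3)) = 1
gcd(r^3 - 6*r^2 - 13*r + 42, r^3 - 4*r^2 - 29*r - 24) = r + 3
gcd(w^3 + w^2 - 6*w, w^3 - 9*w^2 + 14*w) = w^2 - 2*w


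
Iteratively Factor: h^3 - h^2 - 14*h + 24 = (h + 4)*(h^2 - 5*h + 6) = (h - 3)*(h + 4)*(h - 2)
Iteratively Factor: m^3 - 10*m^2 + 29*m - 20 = (m - 1)*(m^2 - 9*m + 20) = (m - 5)*(m - 1)*(m - 4)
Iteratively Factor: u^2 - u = (u - 1)*(u)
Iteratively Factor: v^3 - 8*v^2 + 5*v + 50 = (v + 2)*(v^2 - 10*v + 25) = (v - 5)*(v + 2)*(v - 5)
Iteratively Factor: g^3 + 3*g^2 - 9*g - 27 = (g + 3)*(g^2 - 9) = (g - 3)*(g + 3)*(g + 3)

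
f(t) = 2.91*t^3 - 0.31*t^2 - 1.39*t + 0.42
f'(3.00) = 75.32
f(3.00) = 72.03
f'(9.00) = 700.16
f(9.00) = 2084.19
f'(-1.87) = 30.30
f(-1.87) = -17.09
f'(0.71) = 2.57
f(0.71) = 0.32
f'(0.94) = 5.74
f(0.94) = 1.26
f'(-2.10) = 38.41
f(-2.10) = -24.98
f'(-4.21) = 155.95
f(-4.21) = -216.36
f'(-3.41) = 102.24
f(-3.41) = -113.83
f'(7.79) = 523.55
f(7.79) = 1346.42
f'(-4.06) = 145.03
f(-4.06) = -193.79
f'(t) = 8.73*t^2 - 0.62*t - 1.39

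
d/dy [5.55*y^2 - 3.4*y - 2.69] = 11.1*y - 3.4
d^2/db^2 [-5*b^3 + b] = -30*b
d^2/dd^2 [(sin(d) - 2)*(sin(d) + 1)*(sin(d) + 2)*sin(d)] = -16*sin(d)^4 - 9*sin(d)^3 + 28*sin(d)^2 + 10*sin(d) - 8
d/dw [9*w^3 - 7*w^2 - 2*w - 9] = 27*w^2 - 14*w - 2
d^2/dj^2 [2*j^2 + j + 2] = 4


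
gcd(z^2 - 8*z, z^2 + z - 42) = 1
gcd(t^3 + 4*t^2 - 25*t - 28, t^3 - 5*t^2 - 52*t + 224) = t^2 + 3*t - 28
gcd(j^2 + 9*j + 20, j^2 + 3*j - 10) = j + 5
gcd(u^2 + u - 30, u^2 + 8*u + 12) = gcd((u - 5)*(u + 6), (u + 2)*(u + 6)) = u + 6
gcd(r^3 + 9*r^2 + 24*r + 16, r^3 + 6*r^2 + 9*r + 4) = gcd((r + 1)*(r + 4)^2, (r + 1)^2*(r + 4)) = r^2 + 5*r + 4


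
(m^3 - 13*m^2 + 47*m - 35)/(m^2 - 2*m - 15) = (m^2 - 8*m + 7)/(m + 3)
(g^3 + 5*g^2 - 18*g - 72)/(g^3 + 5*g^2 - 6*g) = (g^2 - g - 12)/(g*(g - 1))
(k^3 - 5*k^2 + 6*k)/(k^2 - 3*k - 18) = k*(-k^2 + 5*k - 6)/(-k^2 + 3*k + 18)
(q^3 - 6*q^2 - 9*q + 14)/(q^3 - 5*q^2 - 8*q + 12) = (q - 7)/(q - 6)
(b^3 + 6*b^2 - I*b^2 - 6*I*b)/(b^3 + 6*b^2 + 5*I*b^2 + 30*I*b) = (b - I)/(b + 5*I)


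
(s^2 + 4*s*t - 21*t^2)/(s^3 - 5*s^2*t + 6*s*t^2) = (s + 7*t)/(s*(s - 2*t))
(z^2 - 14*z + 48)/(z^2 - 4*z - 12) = (z - 8)/(z + 2)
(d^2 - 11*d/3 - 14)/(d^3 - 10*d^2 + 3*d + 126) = (d + 7/3)/(d^2 - 4*d - 21)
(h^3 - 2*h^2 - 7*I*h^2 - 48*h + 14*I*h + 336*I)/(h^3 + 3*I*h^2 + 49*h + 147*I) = (h^2 - 2*h - 48)/(h^2 + 10*I*h - 21)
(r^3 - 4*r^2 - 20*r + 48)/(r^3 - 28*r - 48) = (r - 2)/(r + 2)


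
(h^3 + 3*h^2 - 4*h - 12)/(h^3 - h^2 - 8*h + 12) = (h + 2)/(h - 2)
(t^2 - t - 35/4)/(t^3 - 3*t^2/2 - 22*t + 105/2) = (t + 5/2)/(t^2 + 2*t - 15)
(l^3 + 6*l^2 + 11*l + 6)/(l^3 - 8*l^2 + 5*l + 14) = (l^2 + 5*l + 6)/(l^2 - 9*l + 14)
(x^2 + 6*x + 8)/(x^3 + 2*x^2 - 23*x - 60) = (x + 2)/(x^2 - 2*x - 15)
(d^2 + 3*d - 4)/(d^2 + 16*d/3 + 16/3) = 3*(d - 1)/(3*d + 4)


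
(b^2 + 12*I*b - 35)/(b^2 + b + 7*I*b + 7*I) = (b + 5*I)/(b + 1)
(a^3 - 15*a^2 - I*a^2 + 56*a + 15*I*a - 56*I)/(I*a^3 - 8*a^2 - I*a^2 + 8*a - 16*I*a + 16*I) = (-I*a^3 + a^2*(-1 + 15*I) + a*(15 - 56*I) - 56)/(a^3 + a^2*(-1 + 8*I) - 8*a*(2 + I) + 16)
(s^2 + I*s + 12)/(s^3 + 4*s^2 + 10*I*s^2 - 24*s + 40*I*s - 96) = (s - 3*I)/(s^2 + s*(4 + 6*I) + 24*I)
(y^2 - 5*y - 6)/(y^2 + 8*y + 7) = (y - 6)/(y + 7)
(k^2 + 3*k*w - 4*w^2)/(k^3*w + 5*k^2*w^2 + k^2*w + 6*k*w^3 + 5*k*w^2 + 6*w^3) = (k^2 + 3*k*w - 4*w^2)/(w*(k^3 + 5*k^2*w + k^2 + 6*k*w^2 + 5*k*w + 6*w^2))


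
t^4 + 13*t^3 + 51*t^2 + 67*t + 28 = (t + 1)^2*(t + 4)*(t + 7)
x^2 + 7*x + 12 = (x + 3)*(x + 4)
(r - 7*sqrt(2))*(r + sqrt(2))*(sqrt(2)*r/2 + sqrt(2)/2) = sqrt(2)*r^3/2 - 6*r^2 + sqrt(2)*r^2/2 - 7*sqrt(2)*r - 6*r - 7*sqrt(2)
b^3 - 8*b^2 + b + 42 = (b - 7)*(b - 3)*(b + 2)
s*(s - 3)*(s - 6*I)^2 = s^4 - 3*s^3 - 12*I*s^3 - 36*s^2 + 36*I*s^2 + 108*s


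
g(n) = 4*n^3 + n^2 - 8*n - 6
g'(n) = 12*n^2 + 2*n - 8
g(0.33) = -8.39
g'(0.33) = -6.03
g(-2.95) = -76.39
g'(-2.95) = 90.53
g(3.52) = 152.69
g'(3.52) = 147.72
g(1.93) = 11.04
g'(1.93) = 40.56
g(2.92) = 78.75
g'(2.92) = 100.16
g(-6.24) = -889.02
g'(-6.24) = 446.77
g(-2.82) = -65.19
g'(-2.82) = 81.79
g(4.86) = 437.90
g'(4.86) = 285.16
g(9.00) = 2919.00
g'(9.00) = 982.00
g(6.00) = 846.00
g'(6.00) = 436.00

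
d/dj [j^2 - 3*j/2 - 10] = 2*j - 3/2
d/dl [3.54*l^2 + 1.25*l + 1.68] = 7.08*l + 1.25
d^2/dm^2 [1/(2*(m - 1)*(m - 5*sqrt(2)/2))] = 2*(4*(m - 1)^2 + 2*(m - 1)*(2*m - 5*sqrt(2)) + (2*m - 5*sqrt(2))^2)/((m - 1)^3*(2*m - 5*sqrt(2))^3)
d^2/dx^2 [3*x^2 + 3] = 6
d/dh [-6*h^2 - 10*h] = -12*h - 10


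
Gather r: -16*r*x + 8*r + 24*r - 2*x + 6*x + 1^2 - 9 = r*(32 - 16*x) + 4*x - 8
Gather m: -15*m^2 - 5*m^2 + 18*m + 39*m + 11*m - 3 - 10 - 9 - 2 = -20*m^2 + 68*m - 24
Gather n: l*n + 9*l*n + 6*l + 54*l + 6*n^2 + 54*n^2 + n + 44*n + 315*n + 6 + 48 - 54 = 60*l + 60*n^2 + n*(10*l + 360)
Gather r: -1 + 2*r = 2*r - 1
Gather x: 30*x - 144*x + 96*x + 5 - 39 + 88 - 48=6 - 18*x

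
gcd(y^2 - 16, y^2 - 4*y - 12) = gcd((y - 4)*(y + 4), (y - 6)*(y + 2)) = 1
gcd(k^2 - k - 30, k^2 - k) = 1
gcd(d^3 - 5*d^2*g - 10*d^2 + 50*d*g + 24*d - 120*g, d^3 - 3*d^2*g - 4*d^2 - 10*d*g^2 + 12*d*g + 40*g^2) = d^2 - 5*d*g - 4*d + 20*g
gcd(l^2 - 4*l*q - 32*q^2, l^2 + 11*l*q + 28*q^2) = l + 4*q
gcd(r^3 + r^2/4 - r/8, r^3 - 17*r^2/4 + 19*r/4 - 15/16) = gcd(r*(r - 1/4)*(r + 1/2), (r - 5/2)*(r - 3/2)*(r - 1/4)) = r - 1/4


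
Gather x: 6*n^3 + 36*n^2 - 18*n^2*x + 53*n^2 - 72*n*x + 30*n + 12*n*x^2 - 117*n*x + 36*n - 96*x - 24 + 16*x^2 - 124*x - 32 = 6*n^3 + 89*n^2 + 66*n + x^2*(12*n + 16) + x*(-18*n^2 - 189*n - 220) - 56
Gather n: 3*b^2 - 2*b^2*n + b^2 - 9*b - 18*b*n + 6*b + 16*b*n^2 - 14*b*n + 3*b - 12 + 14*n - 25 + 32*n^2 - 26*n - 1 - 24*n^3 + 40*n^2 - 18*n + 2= 4*b^2 - 24*n^3 + n^2*(16*b + 72) + n*(-2*b^2 - 32*b - 30) - 36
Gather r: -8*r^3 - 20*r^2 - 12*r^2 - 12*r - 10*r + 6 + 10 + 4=-8*r^3 - 32*r^2 - 22*r + 20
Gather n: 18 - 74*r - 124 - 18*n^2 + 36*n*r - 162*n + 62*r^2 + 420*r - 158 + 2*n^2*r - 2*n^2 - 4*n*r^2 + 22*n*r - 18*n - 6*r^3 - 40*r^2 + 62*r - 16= n^2*(2*r - 20) + n*(-4*r^2 + 58*r - 180) - 6*r^3 + 22*r^2 + 408*r - 280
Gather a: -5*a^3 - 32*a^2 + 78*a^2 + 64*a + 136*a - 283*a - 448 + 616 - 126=-5*a^3 + 46*a^2 - 83*a + 42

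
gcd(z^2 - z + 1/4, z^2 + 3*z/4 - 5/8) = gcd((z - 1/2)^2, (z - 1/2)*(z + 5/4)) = z - 1/2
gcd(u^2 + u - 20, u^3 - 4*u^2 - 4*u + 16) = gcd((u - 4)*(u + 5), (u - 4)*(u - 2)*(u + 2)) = u - 4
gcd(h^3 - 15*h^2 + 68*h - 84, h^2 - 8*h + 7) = h - 7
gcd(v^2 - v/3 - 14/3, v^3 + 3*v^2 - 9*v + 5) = 1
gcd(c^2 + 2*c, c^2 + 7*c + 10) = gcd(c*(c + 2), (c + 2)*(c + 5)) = c + 2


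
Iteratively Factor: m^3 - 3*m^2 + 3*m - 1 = (m - 1)*(m^2 - 2*m + 1) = (m - 1)^2*(m - 1)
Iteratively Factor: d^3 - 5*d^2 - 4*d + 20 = (d - 5)*(d^2 - 4) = (d - 5)*(d + 2)*(d - 2)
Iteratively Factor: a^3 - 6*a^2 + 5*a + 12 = (a - 3)*(a^2 - 3*a - 4) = (a - 4)*(a - 3)*(a + 1)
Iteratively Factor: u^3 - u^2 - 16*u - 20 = (u + 2)*(u^2 - 3*u - 10) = (u + 2)^2*(u - 5)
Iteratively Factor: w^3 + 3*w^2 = (w + 3)*(w^2) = w*(w + 3)*(w)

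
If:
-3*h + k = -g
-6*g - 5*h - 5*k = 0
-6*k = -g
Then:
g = 0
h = 0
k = 0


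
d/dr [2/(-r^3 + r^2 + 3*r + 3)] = 2*(3*r^2 - 2*r - 3)/(-r^3 + r^2 + 3*r + 3)^2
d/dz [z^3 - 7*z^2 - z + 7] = 3*z^2 - 14*z - 1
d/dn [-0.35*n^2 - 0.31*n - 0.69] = -0.7*n - 0.31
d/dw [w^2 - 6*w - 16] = 2*w - 6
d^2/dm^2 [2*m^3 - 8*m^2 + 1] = 12*m - 16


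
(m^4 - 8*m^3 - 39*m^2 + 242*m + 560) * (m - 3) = m^5 - 11*m^4 - 15*m^3 + 359*m^2 - 166*m - 1680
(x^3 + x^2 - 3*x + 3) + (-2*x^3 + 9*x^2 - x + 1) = -x^3 + 10*x^2 - 4*x + 4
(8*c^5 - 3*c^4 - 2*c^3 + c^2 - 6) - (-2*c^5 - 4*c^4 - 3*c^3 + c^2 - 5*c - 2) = 10*c^5 + c^4 + c^3 + 5*c - 4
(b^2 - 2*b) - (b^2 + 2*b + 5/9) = -4*b - 5/9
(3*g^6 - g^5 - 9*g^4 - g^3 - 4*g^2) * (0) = 0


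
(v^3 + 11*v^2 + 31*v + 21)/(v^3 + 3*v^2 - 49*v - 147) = (v + 1)/(v - 7)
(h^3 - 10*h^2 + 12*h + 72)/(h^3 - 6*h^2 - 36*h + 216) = (h + 2)/(h + 6)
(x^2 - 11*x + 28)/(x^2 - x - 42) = (x - 4)/(x + 6)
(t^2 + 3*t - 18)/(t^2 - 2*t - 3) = (t + 6)/(t + 1)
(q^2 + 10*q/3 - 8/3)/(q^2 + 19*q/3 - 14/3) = (q + 4)/(q + 7)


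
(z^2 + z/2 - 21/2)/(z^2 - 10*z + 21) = (z + 7/2)/(z - 7)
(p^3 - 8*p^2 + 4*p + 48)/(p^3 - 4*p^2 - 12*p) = (p - 4)/p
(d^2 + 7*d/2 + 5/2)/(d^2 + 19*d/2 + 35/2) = (d + 1)/(d + 7)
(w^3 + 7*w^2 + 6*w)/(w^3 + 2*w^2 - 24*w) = (w + 1)/(w - 4)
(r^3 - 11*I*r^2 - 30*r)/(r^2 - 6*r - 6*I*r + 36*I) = r*(r - 5*I)/(r - 6)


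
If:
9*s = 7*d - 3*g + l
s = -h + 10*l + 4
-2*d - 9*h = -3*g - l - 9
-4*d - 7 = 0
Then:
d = -7/4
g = -3*s - 135/32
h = -s - 1/16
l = -13/32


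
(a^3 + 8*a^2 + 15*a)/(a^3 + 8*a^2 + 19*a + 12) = a*(a + 5)/(a^2 + 5*a + 4)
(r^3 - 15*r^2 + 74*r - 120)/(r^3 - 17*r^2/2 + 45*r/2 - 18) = 2*(r^2 - 11*r + 30)/(2*r^2 - 9*r + 9)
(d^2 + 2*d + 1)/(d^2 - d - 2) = (d + 1)/(d - 2)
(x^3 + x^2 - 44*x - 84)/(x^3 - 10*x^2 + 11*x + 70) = (x + 6)/(x - 5)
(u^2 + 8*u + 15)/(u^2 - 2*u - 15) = (u + 5)/(u - 5)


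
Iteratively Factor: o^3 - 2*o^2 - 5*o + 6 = (o - 1)*(o^2 - o - 6) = (o - 3)*(o - 1)*(o + 2)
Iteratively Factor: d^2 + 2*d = (d + 2)*(d)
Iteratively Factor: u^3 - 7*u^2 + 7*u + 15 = (u + 1)*(u^2 - 8*u + 15) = (u - 5)*(u + 1)*(u - 3)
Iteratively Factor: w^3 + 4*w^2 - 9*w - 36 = (w - 3)*(w^2 + 7*w + 12) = (w - 3)*(w + 3)*(w + 4)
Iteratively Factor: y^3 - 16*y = (y - 4)*(y^2 + 4*y) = y*(y - 4)*(y + 4)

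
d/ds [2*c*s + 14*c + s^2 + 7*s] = 2*c + 2*s + 7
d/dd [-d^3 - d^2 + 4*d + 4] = -3*d^2 - 2*d + 4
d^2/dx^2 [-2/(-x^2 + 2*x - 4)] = 4*(-x^2 + 2*x + 4*(x - 1)^2 - 4)/(x^2 - 2*x + 4)^3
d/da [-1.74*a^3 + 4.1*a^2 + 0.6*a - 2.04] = -5.22*a^2 + 8.2*a + 0.6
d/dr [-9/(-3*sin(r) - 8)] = -27*cos(r)/(3*sin(r) + 8)^2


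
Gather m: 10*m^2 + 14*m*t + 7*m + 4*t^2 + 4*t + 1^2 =10*m^2 + m*(14*t + 7) + 4*t^2 + 4*t + 1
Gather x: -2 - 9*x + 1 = -9*x - 1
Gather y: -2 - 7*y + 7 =5 - 7*y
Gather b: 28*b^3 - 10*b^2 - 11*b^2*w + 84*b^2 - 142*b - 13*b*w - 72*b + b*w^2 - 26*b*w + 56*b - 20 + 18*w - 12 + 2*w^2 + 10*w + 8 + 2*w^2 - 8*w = 28*b^3 + b^2*(74 - 11*w) + b*(w^2 - 39*w - 158) + 4*w^2 + 20*w - 24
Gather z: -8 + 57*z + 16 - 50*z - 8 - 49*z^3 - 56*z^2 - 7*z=-49*z^3 - 56*z^2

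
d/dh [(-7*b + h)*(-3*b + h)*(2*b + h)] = b^2 - 16*b*h + 3*h^2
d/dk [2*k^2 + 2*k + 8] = 4*k + 2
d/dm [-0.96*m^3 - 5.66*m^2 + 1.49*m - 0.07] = -2.88*m^2 - 11.32*m + 1.49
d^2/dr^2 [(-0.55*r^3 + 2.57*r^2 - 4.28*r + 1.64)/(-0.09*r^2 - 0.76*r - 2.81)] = (6.93889390390723e-18*r^5 + 1.11022302462516e-16*r^4 + 0.778082*r^3 + 10.867494*r^2 + 18.889602*r - 59.931706)/(0.000729*r^6 + 0.018468*r^5 + 0.224235*r^4 + 1.5922*r^3 + 7.001115*r^2 + 18.003108*r + 22.188041)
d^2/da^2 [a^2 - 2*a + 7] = 2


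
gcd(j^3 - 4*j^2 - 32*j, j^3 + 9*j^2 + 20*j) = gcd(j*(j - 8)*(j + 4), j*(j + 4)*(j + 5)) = j^2 + 4*j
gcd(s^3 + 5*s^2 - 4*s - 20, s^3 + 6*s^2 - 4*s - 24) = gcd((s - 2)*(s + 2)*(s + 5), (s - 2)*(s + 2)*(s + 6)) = s^2 - 4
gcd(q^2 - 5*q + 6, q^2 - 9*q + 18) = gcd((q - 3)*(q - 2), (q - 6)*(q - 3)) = q - 3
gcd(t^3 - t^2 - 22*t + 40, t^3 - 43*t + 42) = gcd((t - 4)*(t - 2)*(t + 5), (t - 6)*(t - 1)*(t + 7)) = 1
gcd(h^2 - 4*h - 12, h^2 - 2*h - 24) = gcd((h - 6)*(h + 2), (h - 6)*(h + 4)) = h - 6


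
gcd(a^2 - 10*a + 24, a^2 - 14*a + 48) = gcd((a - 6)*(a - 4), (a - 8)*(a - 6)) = a - 6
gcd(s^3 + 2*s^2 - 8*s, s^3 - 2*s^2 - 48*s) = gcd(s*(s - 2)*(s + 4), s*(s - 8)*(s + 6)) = s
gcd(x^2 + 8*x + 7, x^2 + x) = x + 1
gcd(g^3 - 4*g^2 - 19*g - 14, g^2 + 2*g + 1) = g + 1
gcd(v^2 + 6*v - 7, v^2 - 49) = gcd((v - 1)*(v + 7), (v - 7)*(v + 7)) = v + 7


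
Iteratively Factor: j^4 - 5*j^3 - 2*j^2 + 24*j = (j - 3)*(j^3 - 2*j^2 - 8*j) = (j - 3)*(j + 2)*(j^2 - 4*j) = j*(j - 3)*(j + 2)*(j - 4)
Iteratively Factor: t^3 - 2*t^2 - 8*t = (t + 2)*(t^2 - 4*t) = (t - 4)*(t + 2)*(t)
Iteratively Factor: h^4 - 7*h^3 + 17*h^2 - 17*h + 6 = (h - 1)*(h^3 - 6*h^2 + 11*h - 6) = (h - 1)^2*(h^2 - 5*h + 6) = (h - 3)*(h - 1)^2*(h - 2)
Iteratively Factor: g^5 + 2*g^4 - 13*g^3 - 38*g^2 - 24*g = (g)*(g^4 + 2*g^3 - 13*g^2 - 38*g - 24) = g*(g - 4)*(g^3 + 6*g^2 + 11*g + 6) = g*(g - 4)*(g + 3)*(g^2 + 3*g + 2) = g*(g - 4)*(g + 1)*(g + 3)*(g + 2)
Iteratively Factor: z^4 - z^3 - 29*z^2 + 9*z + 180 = (z - 3)*(z^3 + 2*z^2 - 23*z - 60) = (z - 3)*(z + 4)*(z^2 - 2*z - 15) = (z - 3)*(z + 3)*(z + 4)*(z - 5)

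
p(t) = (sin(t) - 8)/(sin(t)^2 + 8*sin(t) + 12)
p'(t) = (-2*sin(t)*cos(t) - 8*cos(t))*(sin(t) - 8)/(sin(t)^2 + 8*sin(t) + 12)^2 + cos(t)/(sin(t)^2 + 8*sin(t) + 12)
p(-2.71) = -0.95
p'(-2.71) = -0.81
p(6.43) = -0.60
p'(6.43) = 0.45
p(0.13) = -0.60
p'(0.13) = 0.45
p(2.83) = -0.53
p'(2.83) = -0.36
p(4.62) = -1.79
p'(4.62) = -0.22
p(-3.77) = -0.43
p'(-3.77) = -0.24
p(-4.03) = -0.38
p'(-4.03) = -0.16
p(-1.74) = -1.77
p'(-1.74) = -0.39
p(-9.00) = -0.95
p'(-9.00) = -0.80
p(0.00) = -0.67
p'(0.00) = 0.53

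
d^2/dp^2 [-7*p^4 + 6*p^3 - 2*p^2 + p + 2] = -84*p^2 + 36*p - 4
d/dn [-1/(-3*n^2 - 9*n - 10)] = 3*(-2*n - 3)/(3*n^2 + 9*n + 10)^2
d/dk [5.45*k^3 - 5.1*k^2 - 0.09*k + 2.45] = 16.35*k^2 - 10.2*k - 0.09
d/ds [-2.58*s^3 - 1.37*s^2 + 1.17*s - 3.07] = -7.74*s^2 - 2.74*s + 1.17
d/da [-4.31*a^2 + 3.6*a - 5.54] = 3.6 - 8.62*a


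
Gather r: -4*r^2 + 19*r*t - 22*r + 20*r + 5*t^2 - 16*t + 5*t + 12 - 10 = -4*r^2 + r*(19*t - 2) + 5*t^2 - 11*t + 2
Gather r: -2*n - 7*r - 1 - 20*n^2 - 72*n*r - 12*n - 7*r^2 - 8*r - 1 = -20*n^2 - 14*n - 7*r^2 + r*(-72*n - 15) - 2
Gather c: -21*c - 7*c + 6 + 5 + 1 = 12 - 28*c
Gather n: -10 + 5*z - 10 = 5*z - 20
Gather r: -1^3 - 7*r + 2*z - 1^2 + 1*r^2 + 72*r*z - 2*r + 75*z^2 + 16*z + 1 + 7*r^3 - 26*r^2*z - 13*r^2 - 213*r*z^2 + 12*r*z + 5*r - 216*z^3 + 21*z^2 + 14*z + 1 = 7*r^3 + r^2*(-26*z - 12) + r*(-213*z^2 + 84*z - 4) - 216*z^3 + 96*z^2 + 32*z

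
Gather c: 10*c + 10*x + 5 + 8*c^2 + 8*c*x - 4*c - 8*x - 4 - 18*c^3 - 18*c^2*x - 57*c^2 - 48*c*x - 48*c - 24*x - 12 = -18*c^3 + c^2*(-18*x - 49) + c*(-40*x - 42) - 22*x - 11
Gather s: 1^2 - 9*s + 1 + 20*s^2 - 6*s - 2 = 20*s^2 - 15*s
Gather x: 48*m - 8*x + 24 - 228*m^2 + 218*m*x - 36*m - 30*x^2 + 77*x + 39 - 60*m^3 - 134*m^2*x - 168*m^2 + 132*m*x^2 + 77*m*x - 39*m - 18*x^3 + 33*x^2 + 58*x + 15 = -60*m^3 - 396*m^2 - 27*m - 18*x^3 + x^2*(132*m + 3) + x*(-134*m^2 + 295*m + 127) + 78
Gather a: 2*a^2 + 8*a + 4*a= 2*a^2 + 12*a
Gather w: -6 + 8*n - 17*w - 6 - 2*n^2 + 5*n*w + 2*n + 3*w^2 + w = -2*n^2 + 10*n + 3*w^2 + w*(5*n - 16) - 12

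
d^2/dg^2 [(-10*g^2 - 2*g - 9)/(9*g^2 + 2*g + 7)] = 6*(6*g^3 - 99*g^2 - 36*g + 23)/(729*g^6 + 486*g^5 + 1809*g^4 + 764*g^3 + 1407*g^2 + 294*g + 343)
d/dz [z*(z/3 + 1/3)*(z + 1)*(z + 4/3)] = 4*z^3/3 + 10*z^2/3 + 22*z/9 + 4/9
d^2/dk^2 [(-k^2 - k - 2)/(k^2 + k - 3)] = 10*(-3*k^2 - 3*k - 4)/(k^6 + 3*k^5 - 6*k^4 - 17*k^3 + 18*k^2 + 27*k - 27)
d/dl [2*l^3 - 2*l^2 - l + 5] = 6*l^2 - 4*l - 1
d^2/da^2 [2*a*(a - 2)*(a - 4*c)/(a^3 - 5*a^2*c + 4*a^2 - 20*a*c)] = 4*(a^3*c - 6*a^3 + 84*a^2*c - 360*a*c^2 - 24*a*c + 600*c^3 + 120*c^2 - 32*c)/(a^6 - 15*a^5*c + 12*a^5 + 75*a^4*c^2 - 180*a^4*c + 48*a^4 - 125*a^3*c^3 + 900*a^3*c^2 - 720*a^3*c + 64*a^3 - 1500*a^2*c^3 + 3600*a^2*c^2 - 960*a^2*c - 6000*a*c^3 + 4800*a*c^2 - 8000*c^3)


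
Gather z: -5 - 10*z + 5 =-10*z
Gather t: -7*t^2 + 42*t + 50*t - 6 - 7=-7*t^2 + 92*t - 13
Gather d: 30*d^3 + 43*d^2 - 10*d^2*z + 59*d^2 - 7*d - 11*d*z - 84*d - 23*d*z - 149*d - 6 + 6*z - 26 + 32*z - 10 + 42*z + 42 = 30*d^3 + d^2*(102 - 10*z) + d*(-34*z - 240) + 80*z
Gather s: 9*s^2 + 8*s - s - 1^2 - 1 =9*s^2 + 7*s - 2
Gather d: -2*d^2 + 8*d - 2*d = -2*d^2 + 6*d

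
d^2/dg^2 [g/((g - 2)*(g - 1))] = 2*(g^3 - 6*g + 6)/(g^6 - 9*g^5 + 33*g^4 - 63*g^3 + 66*g^2 - 36*g + 8)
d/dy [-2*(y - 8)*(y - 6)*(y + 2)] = -6*y^2 + 48*y - 40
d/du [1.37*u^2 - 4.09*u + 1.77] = 2.74*u - 4.09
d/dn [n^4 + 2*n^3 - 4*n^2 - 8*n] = 4*n^3 + 6*n^2 - 8*n - 8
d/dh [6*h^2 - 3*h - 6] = 12*h - 3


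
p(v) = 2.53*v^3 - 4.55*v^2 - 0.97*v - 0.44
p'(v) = 7.59*v^2 - 9.1*v - 0.97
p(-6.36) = -829.18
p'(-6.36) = 363.92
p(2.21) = 2.50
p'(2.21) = 15.99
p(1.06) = -3.57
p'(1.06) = -2.09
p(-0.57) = -1.83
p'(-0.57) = 6.68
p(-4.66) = -350.75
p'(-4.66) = 206.26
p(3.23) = 34.21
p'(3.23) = 48.82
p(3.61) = 55.79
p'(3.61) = 65.09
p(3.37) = 41.45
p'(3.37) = 54.56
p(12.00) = 3704.56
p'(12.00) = 982.79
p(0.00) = -0.44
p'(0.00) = -0.97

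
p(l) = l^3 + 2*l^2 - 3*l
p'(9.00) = 276.00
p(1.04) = 0.17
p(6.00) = 270.00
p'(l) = 3*l^2 + 4*l - 3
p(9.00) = 864.00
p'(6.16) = 135.48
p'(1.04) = 4.40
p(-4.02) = -20.58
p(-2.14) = 5.78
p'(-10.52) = 286.93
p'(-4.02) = 29.40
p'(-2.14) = 2.18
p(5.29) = 188.13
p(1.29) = 1.60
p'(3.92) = 58.78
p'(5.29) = 102.11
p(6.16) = 291.16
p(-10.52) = -911.35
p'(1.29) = 7.15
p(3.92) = 79.21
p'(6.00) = 129.00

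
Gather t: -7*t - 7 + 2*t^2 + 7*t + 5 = 2*t^2 - 2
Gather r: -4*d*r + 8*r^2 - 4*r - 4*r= 8*r^2 + r*(-4*d - 8)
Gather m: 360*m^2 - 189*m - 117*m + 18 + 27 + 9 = 360*m^2 - 306*m + 54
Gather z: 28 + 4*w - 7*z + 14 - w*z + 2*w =6*w + z*(-w - 7) + 42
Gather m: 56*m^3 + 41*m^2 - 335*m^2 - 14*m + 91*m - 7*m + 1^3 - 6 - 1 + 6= 56*m^3 - 294*m^2 + 70*m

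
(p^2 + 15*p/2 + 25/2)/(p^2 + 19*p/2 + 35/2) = (p + 5)/(p + 7)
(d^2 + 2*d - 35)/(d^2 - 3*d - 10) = (d + 7)/(d + 2)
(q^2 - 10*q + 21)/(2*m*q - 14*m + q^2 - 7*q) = (q - 3)/(2*m + q)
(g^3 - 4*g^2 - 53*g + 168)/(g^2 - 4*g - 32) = (g^2 + 4*g - 21)/(g + 4)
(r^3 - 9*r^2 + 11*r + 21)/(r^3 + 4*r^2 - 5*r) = (r^3 - 9*r^2 + 11*r + 21)/(r*(r^2 + 4*r - 5))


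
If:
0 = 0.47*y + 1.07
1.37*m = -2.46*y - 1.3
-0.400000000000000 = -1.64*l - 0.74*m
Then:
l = -1.17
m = 3.14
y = -2.28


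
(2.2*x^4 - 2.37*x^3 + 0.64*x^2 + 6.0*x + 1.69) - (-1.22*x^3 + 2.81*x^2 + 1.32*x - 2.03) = 2.2*x^4 - 1.15*x^3 - 2.17*x^2 + 4.68*x + 3.72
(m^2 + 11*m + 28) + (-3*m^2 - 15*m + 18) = -2*m^2 - 4*m + 46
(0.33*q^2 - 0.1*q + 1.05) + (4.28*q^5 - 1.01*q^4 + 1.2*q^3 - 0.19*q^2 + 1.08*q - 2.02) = 4.28*q^5 - 1.01*q^4 + 1.2*q^3 + 0.14*q^2 + 0.98*q - 0.97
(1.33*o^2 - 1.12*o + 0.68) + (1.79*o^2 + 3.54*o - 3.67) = 3.12*o^2 + 2.42*o - 2.99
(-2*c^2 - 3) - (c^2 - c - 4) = -3*c^2 + c + 1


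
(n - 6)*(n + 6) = n^2 - 36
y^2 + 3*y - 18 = (y - 3)*(y + 6)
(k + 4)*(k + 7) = k^2 + 11*k + 28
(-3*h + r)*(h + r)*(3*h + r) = -9*h^3 - 9*h^2*r + h*r^2 + r^3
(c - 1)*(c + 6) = c^2 + 5*c - 6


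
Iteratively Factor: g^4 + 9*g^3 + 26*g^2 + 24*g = (g)*(g^3 + 9*g^2 + 26*g + 24) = g*(g + 3)*(g^2 + 6*g + 8) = g*(g + 3)*(g + 4)*(g + 2)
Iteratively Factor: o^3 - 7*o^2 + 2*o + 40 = (o - 4)*(o^2 - 3*o - 10) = (o - 4)*(o + 2)*(o - 5)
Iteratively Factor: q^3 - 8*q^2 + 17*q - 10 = (q - 5)*(q^2 - 3*q + 2) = (q - 5)*(q - 2)*(q - 1)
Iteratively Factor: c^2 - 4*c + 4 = (c - 2)*(c - 2)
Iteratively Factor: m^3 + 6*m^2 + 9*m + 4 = (m + 1)*(m^2 + 5*m + 4) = (m + 1)*(m + 4)*(m + 1)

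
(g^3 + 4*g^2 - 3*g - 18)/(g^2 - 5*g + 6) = (g^2 + 6*g + 9)/(g - 3)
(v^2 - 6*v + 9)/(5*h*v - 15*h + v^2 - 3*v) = (v - 3)/(5*h + v)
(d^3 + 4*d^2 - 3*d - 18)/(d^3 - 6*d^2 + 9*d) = (d^3 + 4*d^2 - 3*d - 18)/(d*(d^2 - 6*d + 9))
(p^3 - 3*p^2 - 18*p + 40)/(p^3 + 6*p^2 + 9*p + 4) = (p^2 - 7*p + 10)/(p^2 + 2*p + 1)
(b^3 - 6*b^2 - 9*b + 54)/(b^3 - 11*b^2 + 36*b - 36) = (b + 3)/(b - 2)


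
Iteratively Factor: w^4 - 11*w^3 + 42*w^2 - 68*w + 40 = (w - 2)*(w^3 - 9*w^2 + 24*w - 20) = (w - 5)*(w - 2)*(w^2 - 4*w + 4) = (w - 5)*(w - 2)^2*(w - 2)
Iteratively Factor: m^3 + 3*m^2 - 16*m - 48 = (m + 4)*(m^2 - m - 12) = (m - 4)*(m + 4)*(m + 3)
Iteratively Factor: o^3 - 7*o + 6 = (o - 1)*(o^2 + o - 6) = (o - 1)*(o + 3)*(o - 2)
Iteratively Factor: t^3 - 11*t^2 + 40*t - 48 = (t - 3)*(t^2 - 8*t + 16) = (t - 4)*(t - 3)*(t - 4)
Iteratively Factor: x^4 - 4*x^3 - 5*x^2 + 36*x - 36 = (x - 2)*(x^3 - 2*x^2 - 9*x + 18) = (x - 2)^2*(x^2 - 9) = (x - 2)^2*(x + 3)*(x - 3)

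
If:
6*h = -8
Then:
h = -4/3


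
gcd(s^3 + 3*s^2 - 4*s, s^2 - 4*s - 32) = s + 4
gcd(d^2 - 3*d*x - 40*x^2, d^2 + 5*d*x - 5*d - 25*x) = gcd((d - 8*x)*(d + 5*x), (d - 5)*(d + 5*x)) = d + 5*x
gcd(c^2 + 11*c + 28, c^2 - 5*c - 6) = 1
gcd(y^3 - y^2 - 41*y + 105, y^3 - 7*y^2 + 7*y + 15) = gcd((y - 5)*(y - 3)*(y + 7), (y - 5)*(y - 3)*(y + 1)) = y^2 - 8*y + 15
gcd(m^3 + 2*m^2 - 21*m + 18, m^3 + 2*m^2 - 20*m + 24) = m + 6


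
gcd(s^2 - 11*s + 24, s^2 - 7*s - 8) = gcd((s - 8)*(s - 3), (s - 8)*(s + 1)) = s - 8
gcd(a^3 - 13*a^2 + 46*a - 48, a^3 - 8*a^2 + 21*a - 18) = a^2 - 5*a + 6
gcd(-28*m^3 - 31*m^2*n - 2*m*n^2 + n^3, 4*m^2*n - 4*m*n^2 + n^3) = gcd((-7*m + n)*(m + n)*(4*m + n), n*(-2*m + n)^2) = 1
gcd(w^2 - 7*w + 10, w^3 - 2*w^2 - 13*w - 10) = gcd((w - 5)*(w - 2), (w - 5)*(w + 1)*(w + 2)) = w - 5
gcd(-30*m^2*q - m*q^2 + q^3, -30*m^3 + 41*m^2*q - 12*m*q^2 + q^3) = -6*m + q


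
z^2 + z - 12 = (z - 3)*(z + 4)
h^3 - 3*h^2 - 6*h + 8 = (h - 4)*(h - 1)*(h + 2)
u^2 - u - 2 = (u - 2)*(u + 1)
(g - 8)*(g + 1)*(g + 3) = g^3 - 4*g^2 - 29*g - 24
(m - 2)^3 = m^3 - 6*m^2 + 12*m - 8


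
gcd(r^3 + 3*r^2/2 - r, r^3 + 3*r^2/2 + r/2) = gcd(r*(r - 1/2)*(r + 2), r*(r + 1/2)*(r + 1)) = r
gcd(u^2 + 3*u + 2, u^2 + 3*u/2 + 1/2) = u + 1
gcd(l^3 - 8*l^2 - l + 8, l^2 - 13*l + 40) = l - 8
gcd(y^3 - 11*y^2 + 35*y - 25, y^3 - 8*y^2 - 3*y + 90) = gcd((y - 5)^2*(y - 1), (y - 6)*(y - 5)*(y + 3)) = y - 5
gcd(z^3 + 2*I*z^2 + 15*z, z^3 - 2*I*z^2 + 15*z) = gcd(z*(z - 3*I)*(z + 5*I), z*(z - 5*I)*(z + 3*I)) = z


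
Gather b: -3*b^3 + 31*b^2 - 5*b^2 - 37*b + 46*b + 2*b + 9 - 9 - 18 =-3*b^3 + 26*b^2 + 11*b - 18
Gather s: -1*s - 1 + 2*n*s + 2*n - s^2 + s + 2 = 2*n*s + 2*n - s^2 + 1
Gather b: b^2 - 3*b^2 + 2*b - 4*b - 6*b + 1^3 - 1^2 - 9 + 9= -2*b^2 - 8*b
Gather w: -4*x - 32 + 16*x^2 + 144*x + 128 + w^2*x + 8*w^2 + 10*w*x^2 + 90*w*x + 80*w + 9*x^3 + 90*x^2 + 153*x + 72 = w^2*(x + 8) + w*(10*x^2 + 90*x + 80) + 9*x^3 + 106*x^2 + 293*x + 168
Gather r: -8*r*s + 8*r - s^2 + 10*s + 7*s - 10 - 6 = r*(8 - 8*s) - s^2 + 17*s - 16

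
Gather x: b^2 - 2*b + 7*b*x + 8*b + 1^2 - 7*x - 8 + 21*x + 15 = b^2 + 6*b + x*(7*b + 14) + 8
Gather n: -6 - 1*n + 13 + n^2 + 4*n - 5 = n^2 + 3*n + 2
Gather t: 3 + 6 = 9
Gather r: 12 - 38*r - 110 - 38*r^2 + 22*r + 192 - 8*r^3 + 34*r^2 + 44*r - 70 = -8*r^3 - 4*r^2 + 28*r + 24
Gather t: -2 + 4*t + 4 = 4*t + 2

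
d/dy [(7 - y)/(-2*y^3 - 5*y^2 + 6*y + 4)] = (-4*y^3 + 37*y^2 + 70*y - 46)/(4*y^6 + 20*y^5 + y^4 - 76*y^3 - 4*y^2 + 48*y + 16)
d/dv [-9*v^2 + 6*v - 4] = 6 - 18*v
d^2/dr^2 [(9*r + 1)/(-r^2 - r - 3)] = 2*(-(2*r + 1)^2*(9*r + 1) + (27*r + 10)*(r^2 + r + 3))/(r^2 + r + 3)^3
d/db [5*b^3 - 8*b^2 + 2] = b*(15*b - 16)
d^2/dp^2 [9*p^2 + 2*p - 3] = 18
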